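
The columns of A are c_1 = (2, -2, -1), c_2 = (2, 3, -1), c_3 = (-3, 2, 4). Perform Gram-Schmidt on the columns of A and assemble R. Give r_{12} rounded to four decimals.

r_{12} = -0.3333

c_1 = (2, -2, -1); ‖c_1‖ = 3.0000, so q_1 = (0.6667, -0.6667, -0.3333).
r_{12} = q_1·c_2 = -0.3333.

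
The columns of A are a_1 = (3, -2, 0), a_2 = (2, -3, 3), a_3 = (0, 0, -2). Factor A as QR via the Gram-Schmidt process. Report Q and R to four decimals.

Q = [[0.8321, -0.2327, -0.5035], [-0.5547, -0.3491, -0.7553], [0.0000, 0.9077, -0.4196]], R = [[3.6056, 3.3282, 0.0000], [0.0000, 3.3050, -1.8154], [0.0000, 0.0000, 0.8392]]

a_1 = (3, -2, 0); ‖a_1‖ = 3.6056, so e_1 = (0.8321, -0.5547, 0.0000).
e_1·a_2 = 0.8321·2 + (-0.5547)·(-3) + 0.0000·3 = 3.3282.
u_2 = a_2 − 3.3282·e_1 = (-0.7692, -1.1538, 3.0000).
‖u_2‖ = 3.3050, so e_2 = (-0.2327, -0.3491, 0.9077).
e_1·a_3 = 0.8321·0 + (-0.5547)·0 + 0.0000·(-2) = 0.0000; e_2·a_3 = (-0.2327)·0 + (-0.3491)·0 + 0.9077·(-2) = -1.8154.
u_3 = a_3 + 0.0000·e_1 + 1.8154·e_2 = (-0.4225, -0.6338, -0.3521).
‖u_3‖ = 0.8392, so e_3 = (-0.5035, -0.7553, -0.4196).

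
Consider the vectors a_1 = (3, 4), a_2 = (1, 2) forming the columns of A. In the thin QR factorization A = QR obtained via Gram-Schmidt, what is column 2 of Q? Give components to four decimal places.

a_1 = (3, 4); ‖a_1‖ = 5.0000, so q_1 = (0.6000, 0.8000).
q_1·a_2 = 0.6000·1 + 0.8000·2 = 2.2000.
u_2 = a_2 − 2.2000·q_1 = (-0.3200, 0.2400).
‖u_2‖ = 0.4000, so q_2 = (-0.8000, 0.6000).

q_2 = (-0.8000, 0.6000)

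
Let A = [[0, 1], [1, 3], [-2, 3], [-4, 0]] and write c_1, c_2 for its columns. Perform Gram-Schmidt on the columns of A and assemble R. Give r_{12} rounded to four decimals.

r_{12} = -0.6547

e_1 = c_1/‖c_1‖ = (0, 1, -2, -4)/4.5826 = (0.0000, 0.2182, -0.4364, -0.8729).
r_{12} = e_1·c_2 = -0.6547.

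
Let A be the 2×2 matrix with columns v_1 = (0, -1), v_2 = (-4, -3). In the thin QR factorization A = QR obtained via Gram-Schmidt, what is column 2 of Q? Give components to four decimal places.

v_1 = (0, -1); ‖v_1‖ = 1.0000, so q_1 = (0.0000, -1.0000).
q_1·v_2 = 0.0000·(-4) + (-1.0000)·(-3) = 3.0000.
u_2 = v_2 − 3.0000·q_1 = (-4.0000, 0.0000).
‖u_2‖ = 4.0000, so q_2 = (-1.0000, 0.0000).

q_2 = (-1.0000, 0.0000)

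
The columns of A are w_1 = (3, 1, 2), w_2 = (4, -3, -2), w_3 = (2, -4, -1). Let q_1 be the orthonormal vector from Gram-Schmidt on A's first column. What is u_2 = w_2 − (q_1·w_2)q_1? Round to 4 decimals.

u_2 = (2.9286, -3.3571, -2.7143)

w_1 = (3, 1, 2); ‖w_1‖ = 3.7417, so q_1 = (0.8018, 0.2673, 0.5345).
q_1·w_2 = 0.8018·4 + 0.2673·(-3) + 0.5345·(-2) = 1.3363.
u_2 = w_2 − 1.3363·q_1 = (2.9286, -3.3571, -2.7143).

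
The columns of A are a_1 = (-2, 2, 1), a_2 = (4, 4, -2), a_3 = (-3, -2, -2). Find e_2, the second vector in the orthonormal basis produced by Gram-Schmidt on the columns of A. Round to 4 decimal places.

e_2 = (0.5963, 0.7454, -0.2981)

a_1 = (-2, 2, 1); ‖a_1‖ = 3.0000, so e_1 = (-0.6667, 0.6667, 0.3333).
e_1·a_2 = (-0.6667)·4 + 0.6667·4 + 0.3333·(-2) = -0.6667.
u_2 = a_2 + 0.6667·e_1 = (3.5556, 4.4444, -1.7778).
‖u_2‖ = 5.9628, so e_2 = (0.5963, 0.7454, -0.2981).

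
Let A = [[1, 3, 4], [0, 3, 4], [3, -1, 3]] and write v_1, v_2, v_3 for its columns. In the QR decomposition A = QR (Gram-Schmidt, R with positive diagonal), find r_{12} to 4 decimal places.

e_1 = v_1/‖v_1‖ = (1, 0, 3)/3.1623 = (0.3162, 0.0000, 0.9487).
r_{12} = e_1·v_2 = 0.0000.

r_{12} = 0.0000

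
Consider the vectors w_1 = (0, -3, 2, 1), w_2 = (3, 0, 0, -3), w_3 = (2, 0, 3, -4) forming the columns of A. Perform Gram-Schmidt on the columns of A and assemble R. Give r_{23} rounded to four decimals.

q_1 = w_1/‖w_1‖ = (0, -3, 2, 1)/3.7417 = (0.0000, -0.8018, 0.5345, 0.2673).
r_{12} = q_1·w_2 = -0.8018.
u_2 = w_2 + 0.8018·q_1 = (3.0000, -0.6429, 0.4286, -2.7857).
‖u_2‖ = 4.1662, so q_2 = (0.7201, -0.1543, 0.1029, -0.6686).
r_{23} = q_2·w_3 = 4.4234.

r_{23} = 4.4234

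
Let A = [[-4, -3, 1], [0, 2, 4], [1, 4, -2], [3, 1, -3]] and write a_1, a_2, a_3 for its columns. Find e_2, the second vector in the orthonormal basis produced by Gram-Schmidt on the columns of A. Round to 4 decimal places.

a_1 = (-4, 0, 1, 3); ‖a_1‖ = 5.0990, so e_1 = (-0.7845, 0.0000, 0.1961, 0.5883).
e_1·a_2 = (-0.7845)·(-3) + 0.0000·2 + 0.1961·4 + 0.5883·1 = 3.7262.
u_2 = a_2 − 3.7262·e_1 = (-0.0769, 2.0000, 3.2692, -1.1923).
‖u_2‖ = 4.0144, so e_2 = (-0.0192, 0.4982, 0.8144, -0.2970).

e_2 = (-0.0192, 0.4982, 0.8144, -0.2970)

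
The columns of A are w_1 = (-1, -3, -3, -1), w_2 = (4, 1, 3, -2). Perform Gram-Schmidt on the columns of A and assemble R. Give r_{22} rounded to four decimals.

q_1 = w_1/‖w_1‖ = (-1, -3, -3, -1)/4.4721 = (-0.2236, -0.6708, -0.6708, -0.2236).
r_{12} = q_1·w_2 = -3.1305.
u_2 = w_2 + 3.1305·q_1 = (3.3000, -1.1000, 0.9000, -2.7000).
r_{22} = ‖u_2‖ = 4.4944.

r_{22} = 4.4944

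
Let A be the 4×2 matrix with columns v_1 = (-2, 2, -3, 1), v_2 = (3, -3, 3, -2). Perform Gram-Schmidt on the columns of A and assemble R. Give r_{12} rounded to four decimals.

q_1 = v_1/‖v_1‖ = (-2, 2, -3, 1)/4.2426 = (-0.4714, 0.4714, -0.7071, 0.2357).
r_{12} = q_1·v_2 = -5.4212.

r_{12} = -5.4212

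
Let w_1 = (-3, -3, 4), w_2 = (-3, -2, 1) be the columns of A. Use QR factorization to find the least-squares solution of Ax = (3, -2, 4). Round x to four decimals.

x = (1.7478, -2.4435)

w_1 = (-3, -3, 4); ‖w_1‖ = 5.8310, so q_1 = (-0.5145, -0.5145, 0.6860).
q_1·w_2 = (-0.5145)·(-3) + (-0.5145)·(-2) + 0.6860·1 = 3.2585.
u_2 = w_2 − 3.2585·q_1 = (-1.3235, -0.3235, -1.2353).
‖u_2‖ = 1.8391, so q_2 = (-0.7197, -0.1759, -0.6717).
Qᵀb = (2.2295, -4.4938).
Back-substitute: x_2 = -4.4938/1.8391 = -2.4435.
x_1 = (2.2295 − 3.2585·(-2.4435))/5.8310 = 1.7478.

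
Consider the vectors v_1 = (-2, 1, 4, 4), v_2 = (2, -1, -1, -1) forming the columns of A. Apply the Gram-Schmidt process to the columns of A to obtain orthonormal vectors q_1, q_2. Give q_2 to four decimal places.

q_2 = (0.8318, -0.4159, 0.2599, 0.2599)

v_1 = (-2, 1, 4, 4); ‖v_1‖ = 6.0828, so q_1 = (-0.3288, 0.1644, 0.6576, 0.6576).
q_1·v_2 = (-0.3288)·2 + 0.1644·(-1) + 0.6576·(-1) + 0.6576·(-1) = -2.1372.
u_2 = v_2 + 2.1372·q_1 = (1.2973, -0.6486, 0.4054, 0.4054).
‖u_2‖ = 1.5596, so q_2 = (0.8318, -0.4159, 0.2599, 0.2599).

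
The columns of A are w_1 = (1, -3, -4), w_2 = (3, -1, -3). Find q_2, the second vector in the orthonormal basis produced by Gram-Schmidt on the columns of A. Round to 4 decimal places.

q_1 = w_1/‖w_1‖ = (1, -3, -4)/5.0990 = (0.1961, -0.5883, -0.7845).
r_{12} = q_1·w_2 = 3.5301.
u_2 = w_2 − 3.5301·q_1 = (2.3077, 1.0769, -0.2308).
‖u_2‖ = 2.5570, so q_2 = (0.9025, 0.4212, -0.0902).

q_2 = (0.9025, 0.4212, -0.0902)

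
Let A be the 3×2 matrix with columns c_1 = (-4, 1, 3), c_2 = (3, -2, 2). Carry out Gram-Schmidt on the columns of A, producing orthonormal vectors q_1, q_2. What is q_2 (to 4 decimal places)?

q_2 = (0.4640, -0.4438, 0.7666)

c_1 = (-4, 1, 3); ‖c_1‖ = 5.0990, so q_1 = (-0.7845, 0.1961, 0.5883).
q_1·c_2 = (-0.7845)·3 + 0.1961·(-2) + 0.5883·2 = -1.5689.
u_2 = c_2 + 1.5689·q_1 = (1.7692, -1.6923, 2.9231).
‖u_2‖ = 3.8129, so q_2 = (0.4640, -0.4438, 0.7666).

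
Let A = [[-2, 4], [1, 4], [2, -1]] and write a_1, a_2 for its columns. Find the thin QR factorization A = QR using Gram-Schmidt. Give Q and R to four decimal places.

a_1 = (-2, 1, 2); ‖a_1‖ = 3.0000, so e_1 = (-0.6667, 0.3333, 0.6667).
e_1·a_2 = (-0.6667)·4 + 0.3333·4 + 0.6667·(-1) = -2.0000.
u_2 = a_2 + 2.0000·e_1 = (2.6667, 4.6667, 0.3333).
‖u_2‖ = 5.3852, so e_2 = (0.4952, 0.8666, 0.0619).

Q = [[-0.6667, 0.4952], [0.3333, 0.8666], [0.6667, 0.0619]], R = [[3.0000, -2.0000], [0.0000, 5.3852]]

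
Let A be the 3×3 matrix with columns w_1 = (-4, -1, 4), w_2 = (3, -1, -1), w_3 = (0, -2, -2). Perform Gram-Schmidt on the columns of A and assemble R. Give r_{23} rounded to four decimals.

r_{23} = 0.6224

w_1 = (-4, -1, 4); ‖w_1‖ = 5.7446, so q_1 = (-0.6963, -0.1741, 0.6963).
q_1·w_2 = (-0.6963)·3 + (-0.1741)·(-1) + 0.6963·(-1) = -2.6112.
u_2 = w_2 + 2.6112·q_1 = (1.1818, -1.4545, 0.8182).
‖u_2‖ = 2.0449, so q_2 = (0.5779, -0.7113, 0.4001).
r_{23} = q_2·w_3 = 0.6224.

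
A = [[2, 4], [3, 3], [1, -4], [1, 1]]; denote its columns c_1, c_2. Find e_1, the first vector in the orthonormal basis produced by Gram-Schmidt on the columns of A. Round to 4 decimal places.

e_1 = (0.5164, 0.7746, 0.2582, 0.2582)

c_1 = (2, 3, 1, 1); ‖c_1‖ = 3.8730, so e_1 = (0.5164, 0.7746, 0.2582, 0.2582).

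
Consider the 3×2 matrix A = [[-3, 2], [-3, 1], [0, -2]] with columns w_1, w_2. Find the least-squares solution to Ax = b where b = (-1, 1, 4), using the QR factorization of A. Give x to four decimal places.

e_1 = w_1/‖w_1‖ = (-3, -3, 0)/4.2426 = (-0.7071, -0.7071, 0.0000).
r_{12} = e_1·w_2 = -2.1213.
u_2 = w_2 + 2.1213·e_1 = (0.5000, -0.5000, -2.0000).
‖u_2‖ = 2.1213, so e_2 = (0.2357, -0.2357, -0.9428).
Qᵀb = (0.0000, -4.2426).
Back-substitute: x_2 = -4.2426/2.1213 = -2.0000.
x_1 = (0.0000 + 2.1213·(-2.0000))/4.2426 = -1.0000.

x = (-1.0000, -2.0000)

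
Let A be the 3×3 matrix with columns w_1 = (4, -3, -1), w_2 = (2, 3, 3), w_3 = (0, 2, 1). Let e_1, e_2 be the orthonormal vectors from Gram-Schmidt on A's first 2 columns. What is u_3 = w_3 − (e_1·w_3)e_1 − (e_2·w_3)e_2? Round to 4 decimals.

w_1 = (4, -3, -1); ‖w_1‖ = 5.0990, so e_1 = (0.7845, -0.5883, -0.1961).
e_1·w_2 = 0.7845·2 + (-0.5883)·3 + (-0.1961)·3 = -0.7845.
u_2 = w_2 + 0.7845·e_1 = (2.6154, 2.5385, 2.8462).
‖u_2‖ = 4.6244, so e_2 = (0.5656, 0.5489, 0.6155).
e_1·w_3 = 0.7845·0 + (-0.5883)·2 + (-0.1961)·1 = -1.3728; e_2·w_3 = 0.5656·0 + 0.5489·2 + 0.6155·1 = 1.7133.
u_3 = w_3 + 1.3728·e_1 − 1.7133·e_2 = (0.1079, 0.2518, -0.3237).

u_3 = (0.1079, 0.2518, -0.3237)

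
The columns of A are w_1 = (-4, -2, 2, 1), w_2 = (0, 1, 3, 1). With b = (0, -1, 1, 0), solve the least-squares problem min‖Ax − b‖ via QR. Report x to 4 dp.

q_1 = w_1/‖w_1‖ = (-4, -2, 2, 1)/5.0000 = (-0.8000, -0.4000, 0.4000, 0.2000).
r_{12} = q_1·w_2 = 1.0000.
u_2 = w_2 − 1.0000·q_1 = (0.8000, 1.4000, 2.6000, 0.8000).
‖u_2‖ = 3.1623, so q_2 = (0.2530, 0.4427, 0.8222, 0.2530).
Qᵀb = (0.8000, 0.3795).
Back-substitute: x_2 = 0.3795/3.1623 = 0.1200.
x_1 = (0.8000 − 1.0000·0.1200)/5.0000 = 0.1360.

x = (0.1360, 0.1200)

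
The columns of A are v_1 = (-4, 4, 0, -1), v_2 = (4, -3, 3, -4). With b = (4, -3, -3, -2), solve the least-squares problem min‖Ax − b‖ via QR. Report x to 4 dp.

e_1 = v_1/‖v_1‖ = (-4, 4, 0, -1)/5.7446 = (-0.6963, 0.6963, 0.0000, -0.1741).
r_{12} = e_1·v_2 = -4.1779.
u_2 = v_2 + 4.1779·e_1 = (1.0909, -0.0909, 3.0000, -4.7273).
‖u_2‖ = 5.7049, so e_2 = (0.1912, -0.0159, 0.5259, -0.8286).
Qᵀb = (-4.5260, 0.8924).
Back-substitute: x_2 = 0.8924/5.7049 = 0.1564.
x_1 = (-4.5260 + 4.1779·0.1564)/5.7446 = -0.6741.

x = (-0.6741, 0.1564)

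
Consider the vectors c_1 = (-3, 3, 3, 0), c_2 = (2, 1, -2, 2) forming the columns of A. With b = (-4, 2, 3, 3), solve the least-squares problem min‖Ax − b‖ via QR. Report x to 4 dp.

x = (1.1000, 0.3000)

c_1 = (-3, 3, 3, 0); ‖c_1‖ = 5.1962, so q_1 = (-0.5774, 0.5774, 0.5774, 0.0000).
q_1·c_2 = (-0.5774)·2 + 0.5774·1 + 0.5774·(-2) + 0.0000·2 = -1.7321.
u_2 = c_2 + 1.7321·q_1 = (1.0000, 2.0000, -1.0000, 2.0000).
‖u_2‖ = 3.1623, so q_2 = (0.3162, 0.6325, -0.3162, 0.6325).
Qᵀb = (5.1962, 0.9487).
Back-substitute: x_2 = 0.9487/3.1623 = 0.3000.
x_1 = (5.1962 + 1.7321·0.3000)/5.1962 = 1.1000.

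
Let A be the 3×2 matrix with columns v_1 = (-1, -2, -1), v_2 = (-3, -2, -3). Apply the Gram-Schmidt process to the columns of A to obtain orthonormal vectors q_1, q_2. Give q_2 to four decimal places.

q_2 = (-0.5774, 0.5774, -0.5774)

v_1 = (-1, -2, -1); ‖v_1‖ = 2.4495, so q_1 = (-0.4082, -0.8165, -0.4082).
q_1·v_2 = (-0.4082)·(-3) + (-0.8165)·(-2) + (-0.4082)·(-3) = 4.0825.
u_2 = v_2 − 4.0825·q_1 = (-1.3333, 1.3333, -1.3333).
‖u_2‖ = 2.3094, so q_2 = (-0.5774, 0.5774, -0.5774).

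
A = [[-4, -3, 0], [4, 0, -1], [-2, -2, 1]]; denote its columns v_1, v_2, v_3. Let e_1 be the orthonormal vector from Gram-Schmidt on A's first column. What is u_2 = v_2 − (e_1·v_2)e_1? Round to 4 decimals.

v_1 = (-4, 4, -2); ‖v_1‖ = 6.0000, so e_1 = (-0.6667, 0.6667, -0.3333).
e_1·v_2 = (-0.6667)·(-3) + 0.6667·0 + (-0.3333)·(-2) = 2.6667.
u_2 = v_2 − 2.6667·e_1 = (-1.2222, -1.7778, -1.1111).

u_2 = (-1.2222, -1.7778, -1.1111)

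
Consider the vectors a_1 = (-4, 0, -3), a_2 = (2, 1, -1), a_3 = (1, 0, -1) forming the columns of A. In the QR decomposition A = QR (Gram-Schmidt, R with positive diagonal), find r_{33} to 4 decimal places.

a_1 = (-4, 0, -3); ‖a_1‖ = 5.0000, so q_1 = (-0.8000, 0.0000, -0.6000).
q_1·a_2 = (-0.8000)·2 + 0.0000·1 + (-0.6000)·(-1) = -1.0000.
u_2 = a_2 + 1.0000·q_1 = (1.2000, 1.0000, -1.6000).
‖u_2‖ = 2.2361, so q_2 = (0.5367, 0.4472, -0.7155).
q_1·a_3 = (-0.8000)·1 + 0.0000·0 + (-0.6000)·(-1) = -0.2000; q_2·a_3 = 0.5367·1 + 0.4472·0 + (-0.7155)·(-1) = 1.2522.
u_3 = a_3 + 0.2000·q_1 − 1.2522·q_2 = (0.1680, -0.5600, -0.2240).
r_{33} = ‖u_3‖ = 0.6261.

r_{33} = 0.6261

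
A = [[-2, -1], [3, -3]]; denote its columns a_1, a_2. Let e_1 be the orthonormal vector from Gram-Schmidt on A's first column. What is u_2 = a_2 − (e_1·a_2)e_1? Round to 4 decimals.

u_2 = (-2.0769, -1.3846)

e_1 = a_1/‖a_1‖ = (-2, 3)/3.6056 = (-0.5547, 0.8321).
r_{12} = e_1·a_2 = -1.9415.
u_2 = a_2 + 1.9415·e_1 = (-2.0769, -1.3846).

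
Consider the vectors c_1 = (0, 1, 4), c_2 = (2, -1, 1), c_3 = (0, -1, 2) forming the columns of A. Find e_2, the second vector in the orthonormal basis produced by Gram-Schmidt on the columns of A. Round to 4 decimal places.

c_1 = (0, 1, 4); ‖c_1‖ = 4.1231, so e_1 = (0.0000, 0.2425, 0.9701).
e_1·c_2 = 0.0000·2 + 0.2425·(-1) + 0.9701·1 = 0.7276.
u_2 = c_2 − 0.7276·e_1 = (2.0000, -1.1765, 0.2941).
‖u_2‖ = 2.3389, so e_2 = (0.8551, -0.5030, 0.1257).

e_2 = (0.8551, -0.5030, 0.1257)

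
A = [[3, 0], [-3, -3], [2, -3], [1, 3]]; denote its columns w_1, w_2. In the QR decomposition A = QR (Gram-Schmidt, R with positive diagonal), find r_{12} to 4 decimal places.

w_1 = (3, -3, 2, 1); ‖w_1‖ = 4.7958, so e_1 = (0.6255, -0.6255, 0.4170, 0.2085).
r_{12} = e_1·w_2 = 1.2511.

r_{12} = 1.2511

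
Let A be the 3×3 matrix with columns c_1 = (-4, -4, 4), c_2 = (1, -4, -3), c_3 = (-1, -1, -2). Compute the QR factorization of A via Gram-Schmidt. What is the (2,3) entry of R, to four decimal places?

c_1 = (-4, -4, 4); ‖c_1‖ = 6.9282, so q_1 = (-0.5774, -0.5774, 0.5774).
q_1·c_2 = (-0.5774)·1 + (-0.5774)·(-4) + 0.5774·(-3) = 0.0000.
u_2 = c_2 − 0.0000·q_1 = (1.0000, -4.0000, -3.0000).
‖u_2‖ = 5.0990, so q_2 = (0.1961, -0.7845, -0.5883).
r_{23} = q_2·c_3 = 1.7650.

r_{23} = 1.7650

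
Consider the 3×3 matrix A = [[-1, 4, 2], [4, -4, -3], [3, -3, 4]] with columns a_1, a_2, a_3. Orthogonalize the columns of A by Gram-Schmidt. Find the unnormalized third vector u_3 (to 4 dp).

u_3 = (0.0000, -3.0000, 4.0000)

e_1 = a_1/‖a_1‖ = (-1, 4, 3)/5.0990 = (-0.1961, 0.7845, 0.5883).
r_{12} = e_1·a_2 = -5.6874.
u_2 = a_2 + 5.6874·e_1 = (2.8846, 0.4615, 0.3462).
‖u_2‖ = 2.9417, so e_2 = (0.9806, 0.1569, 0.1177).
r_{13} = e_1·a_3 = -0.3922; r_{23} = e_2·a_3 = 1.9612.
u_3 = a_3 + 0.3922·e_1 − 1.9612·e_2 = (0.0000, -3.0000, 4.0000).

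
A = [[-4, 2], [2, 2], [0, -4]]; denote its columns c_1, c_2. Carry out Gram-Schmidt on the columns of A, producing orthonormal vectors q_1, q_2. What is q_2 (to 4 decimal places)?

q_2 = (0.2491, 0.4983, -0.8305)

c_1 = (-4, 2, 0); ‖c_1‖ = 4.4721, so q_1 = (-0.8944, 0.4472, 0.0000).
q_1·c_2 = (-0.8944)·2 + 0.4472·2 + 0.0000·(-4) = -0.8944.
u_2 = c_2 + 0.8944·q_1 = (1.2000, 2.4000, -4.0000).
‖u_2‖ = 4.8166, so q_2 = (0.2491, 0.4983, -0.8305).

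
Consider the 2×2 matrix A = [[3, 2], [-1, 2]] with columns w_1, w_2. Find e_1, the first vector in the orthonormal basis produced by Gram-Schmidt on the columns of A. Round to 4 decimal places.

e_1 = (0.9487, -0.3162)

e_1 = w_1/‖w_1‖ = (3, -1)/3.1623 = (0.9487, -0.3162).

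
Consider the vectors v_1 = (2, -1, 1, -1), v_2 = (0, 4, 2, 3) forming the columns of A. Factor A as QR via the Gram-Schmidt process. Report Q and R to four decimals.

Q = [[0.7559, 0.2833], [-0.3780, 0.6516], [0.3780, 0.5383], [-0.3780, 0.4533]], R = [[2.6458, -1.8898], [0.0000, 5.0427]]

v_1 = (2, -1, 1, -1); ‖v_1‖ = 2.6458, so e_1 = (0.7559, -0.3780, 0.3780, -0.3780).
e_1·v_2 = 0.7559·0 + (-0.3780)·4 + 0.3780·2 + (-0.3780)·3 = -1.8898.
u_2 = v_2 + 1.8898·e_1 = (1.4286, 3.2857, 2.7143, 2.2857).
‖u_2‖ = 5.0427, so e_2 = (0.2833, 0.6516, 0.5383, 0.4533).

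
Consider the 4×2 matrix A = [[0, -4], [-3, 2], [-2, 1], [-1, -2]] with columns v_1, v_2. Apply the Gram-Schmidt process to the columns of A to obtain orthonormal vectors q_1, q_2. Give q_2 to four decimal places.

q_2 = (-0.8446, 0.1508, 0.0302, -0.5128)

v_1 = (0, -3, -2, -1); ‖v_1‖ = 3.7417, so q_1 = (0.0000, -0.8018, -0.5345, -0.2673).
q_1·v_2 = 0.0000·(-4) + (-0.8018)·2 + (-0.5345)·1 + (-0.2673)·(-2) = -1.6036.
u_2 = v_2 + 1.6036·q_1 = (-4.0000, 0.7143, 0.1429, -2.4286).
‖u_2‖ = 4.7359, so q_2 = (-0.8446, 0.1508, 0.0302, -0.5128).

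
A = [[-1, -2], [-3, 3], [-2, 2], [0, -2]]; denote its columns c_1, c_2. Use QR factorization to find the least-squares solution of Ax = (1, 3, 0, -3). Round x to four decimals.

x = (-0.3873, 0.4162)

c_1 = (-1, -3, -2, 0); ‖c_1‖ = 3.7417, so e_1 = (-0.2673, -0.8018, -0.5345, 0.0000).
e_1·c_2 = (-0.2673)·(-2) + (-0.8018)·3 + (-0.5345)·2 + 0.0000·(-2) = -2.9399.
u_2 = c_2 + 2.9399·e_1 = (-2.7857, 0.6429, 0.4286, -2.0000).
‖u_2‖ = 3.5153, so e_2 = (-0.7925, 0.1829, 0.1219, -0.5689).
Qᵀb = (-2.6726, 1.4630).
Back-substitute: x_2 = 1.4630/3.5153 = 0.4162.
x_1 = (-2.6726 + 2.9399·0.4162)/3.7417 = -0.3873.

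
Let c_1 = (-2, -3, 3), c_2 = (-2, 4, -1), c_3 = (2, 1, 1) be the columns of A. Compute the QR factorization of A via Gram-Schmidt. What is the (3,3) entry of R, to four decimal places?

c_1 = (-2, -3, 3); ‖c_1‖ = 4.6904, so q_1 = (-0.4264, -0.6396, 0.6396).
q_1·c_2 = (-0.4264)·(-2) + (-0.6396)·4 + 0.6396·(-1) = -2.3452.
u_2 = c_2 + 2.3452·q_1 = (-3.0000, 2.5000, 0.5000).
‖u_2‖ = 3.9370, so q_2 = (-0.7620, 0.6350, 0.1270).
q_1·c_3 = (-0.4264)·2 + (-0.6396)·1 + 0.6396·1 = -0.8528; q_2·c_3 = (-0.7620)·2 + 0.6350·1 + 0.1270·1 = -0.7620.
u_3 = c_3 + 0.8528·q_1 + 0.7620·q_2 = (1.0557, 0.9384, 1.6422).
r_{33} = ‖u_3‖ = 2.1661.

r_{33} = 2.1661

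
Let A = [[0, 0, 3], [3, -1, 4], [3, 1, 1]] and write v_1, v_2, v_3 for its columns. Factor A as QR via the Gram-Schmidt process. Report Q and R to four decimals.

Q = [[0.0000, 0.0000, 1.0000], [0.7071, -0.7071, 0.0000], [0.7071, 0.7071, 0.0000]], R = [[4.2426, 0.0000, 3.5355], [0.0000, 1.4142, -2.1213], [0.0000, 0.0000, 3.0000]]

v_1 = (0, 3, 3); ‖v_1‖ = 4.2426, so q_1 = (0.0000, 0.7071, 0.7071).
q_1·v_2 = 0.0000·0 + 0.7071·(-1) + 0.7071·1 = 0.0000.
u_2 = v_2 + 0.0000·q_1 = (0.0000, -1.0000, 1.0000).
‖u_2‖ = 1.4142, so q_2 = (0.0000, -0.7071, 0.7071).
q_1·v_3 = 0.0000·3 + 0.7071·4 + 0.7071·1 = 3.5355; q_2·v_3 = 0.0000·3 + (-0.7071)·4 + 0.7071·1 = -2.1213.
u_3 = v_3 − 3.5355·q_1 + 2.1213·q_2 = (3.0000, 0.0000, 0.0000).
‖u_3‖ = 3.0000, so q_3 = (1.0000, 0.0000, 0.0000).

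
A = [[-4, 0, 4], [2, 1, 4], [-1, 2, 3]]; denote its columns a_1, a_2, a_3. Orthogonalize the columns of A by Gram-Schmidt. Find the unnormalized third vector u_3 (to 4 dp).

u_3 = (1.9048, 3.0476, -1.5238)

a_1 = (-4, 2, -1); ‖a_1‖ = 4.5826, so e_1 = (-0.8729, 0.4364, -0.2182).
e_1·a_2 = (-0.8729)·0 + 0.4364·1 + (-0.2182)·2 = 0.0000.
u_2 = a_2 + 0.0000·e_1 = (0.0000, 1.0000, 2.0000).
‖u_2‖ = 2.2361, so e_2 = (0.0000, 0.4472, 0.8944).
e_1·a_3 = (-0.8729)·4 + 0.4364·4 + (-0.2182)·3 = -2.4004; e_2·a_3 = 0.0000·4 + 0.4472·4 + 0.8944·3 = 4.4721.
u_3 = a_3 + 2.4004·e_1 − 4.4721·e_2 = (1.9048, 3.0476, -1.5238).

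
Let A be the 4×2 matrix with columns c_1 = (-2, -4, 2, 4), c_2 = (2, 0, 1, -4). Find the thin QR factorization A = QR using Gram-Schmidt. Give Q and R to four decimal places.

c_1 = (-2, -4, 2, 4); ‖c_1‖ = 6.3246, so q_1 = (-0.3162, -0.6325, 0.3162, 0.6325).
q_1·c_2 = (-0.3162)·2 + (-0.6325)·0 + 0.3162·1 + 0.6325·(-4) = -2.8460.
u_2 = c_2 + 2.8460·q_1 = (1.1000, -1.8000, 1.9000, -2.2000).
‖u_2‖ = 3.5917, so q_2 = (0.3063, -0.5012, 0.5290, -0.6125).

Q = [[-0.3162, 0.3063], [-0.6325, -0.5012], [0.3162, 0.5290], [0.6325, -0.6125]], R = [[6.3246, -2.8460], [0.0000, 3.5917]]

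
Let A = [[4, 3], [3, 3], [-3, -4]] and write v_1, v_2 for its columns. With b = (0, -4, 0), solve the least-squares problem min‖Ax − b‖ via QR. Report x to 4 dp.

x = (-0.1791, -0.1791)

v_1 = (4, 3, -3); ‖v_1‖ = 5.8310, so e_1 = (0.6860, 0.5145, -0.5145).
e_1·v_2 = 0.6860·3 + 0.5145·3 + (-0.5145)·(-4) = 5.6595.
u_2 = v_2 − 5.6595·e_1 = (-0.8824, 0.0882, -1.0882).
‖u_2‖ = 1.4038, so e_2 = (-0.6286, 0.0629, -0.7752).
Qᵀb = (-2.0580, -0.2514).
Back-substitute: x_2 = -0.2514/1.4038 = -0.1791.
x_1 = (-2.0580 − 5.6595·(-0.1791))/5.8310 = -0.1791.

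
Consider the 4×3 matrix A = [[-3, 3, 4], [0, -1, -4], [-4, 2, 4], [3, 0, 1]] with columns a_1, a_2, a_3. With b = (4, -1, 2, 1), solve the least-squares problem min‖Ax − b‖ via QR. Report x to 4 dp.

x = (0.3328, 1.9504, -0.1937)

a_1 = (-3, 0, -4, 3); ‖a_1‖ = 5.8310, so q_1 = (-0.5145, 0.0000, -0.6860, 0.5145).
q_1·a_2 = (-0.5145)·3 + 0.0000·(-1) + (-0.6860)·2 + 0.5145·0 = -2.9155.
u_2 = a_2 + 2.9155·q_1 = (1.5000, -1.0000, 0.0000, 1.5000).
‖u_2‖ = 2.3452, so q_2 = (0.6396, -0.4264, 0.0000, 0.6396).
q_1·a_3 = (-0.5145)·4 + 0.0000·(-4) + (-0.6860)·4 + 0.5145·1 = -4.2875; q_2·a_3 = 0.6396·4 + (-0.4264)·(-4) + 0.0000·4 + 0.6396·1 = 4.9036.
u_3 = a_3 + 4.2875·q_1 − 4.9036·q_2 = (-1.3422, -1.9091, 1.0588, 0.0695).
‖u_3‖ = 2.5636, so q_3 = (-0.5236, -0.7447, 0.4130, 0.0271).
Qᵀb = (-2.9155, 3.6244, -0.4965).
Back-substitute: x_3 = -0.4965/2.5636 = -0.1937.
x_2 = (3.6244 − 4.9036·(-0.1937))/2.3452 = 1.9504.
x_1 = (-2.9155 + 2.9155·1.9504 + 4.2875·(-0.1937))/5.8310 = 0.3328.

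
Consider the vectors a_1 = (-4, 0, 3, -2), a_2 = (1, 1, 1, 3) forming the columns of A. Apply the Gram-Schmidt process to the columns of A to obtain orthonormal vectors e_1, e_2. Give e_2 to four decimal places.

e_2 = (0.0107, 0.3114, 0.5370, 0.7839)

a_1 = (-4, 0, 3, -2); ‖a_1‖ = 5.3852, so e_1 = (-0.7428, 0.0000, 0.5571, -0.3714).
e_1·a_2 = (-0.7428)·1 + 0.0000·1 + 0.5571·1 + (-0.3714)·3 = -1.2999.
u_2 = a_2 + 1.2999·e_1 = (0.0345, 1.0000, 1.7241, 2.5172).
‖u_2‖ = 3.2110, so e_2 = (0.0107, 0.3114, 0.5370, 0.7839).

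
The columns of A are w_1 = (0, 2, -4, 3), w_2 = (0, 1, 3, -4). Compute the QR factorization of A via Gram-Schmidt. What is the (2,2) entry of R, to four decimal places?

w_1 = (0, 2, -4, 3); ‖w_1‖ = 5.3852, so e_1 = (0.0000, 0.3714, -0.7428, 0.5571).
e_1·w_2 = 0.0000·0 + 0.3714·1 + (-0.7428)·3 + 0.5571·(-4) = -4.0853.
u_2 = w_2 + 4.0853·e_1 = (0.0000, 2.5172, -0.0345, -1.7241).
r_{22} = ‖u_2‖ = 3.0513.

r_{22} = 3.0513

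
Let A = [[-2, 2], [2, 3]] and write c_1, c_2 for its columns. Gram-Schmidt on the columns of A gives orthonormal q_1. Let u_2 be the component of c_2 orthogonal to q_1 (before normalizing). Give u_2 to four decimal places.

u_2 = (2.5000, 2.5000)

q_1 = c_1/‖c_1‖ = (-2, 2)/2.8284 = (-0.7071, 0.7071).
r_{12} = q_1·c_2 = 0.7071.
u_2 = c_2 − 0.7071·q_1 = (2.5000, 2.5000).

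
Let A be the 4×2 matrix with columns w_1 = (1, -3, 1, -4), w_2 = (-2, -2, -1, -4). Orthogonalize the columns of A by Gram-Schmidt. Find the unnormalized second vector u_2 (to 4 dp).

w_1 = (1, -3, 1, -4); ‖w_1‖ = 5.1962, so q_1 = (0.1925, -0.5774, 0.1925, -0.7698).
q_1·w_2 = 0.1925·(-2) + (-0.5774)·(-2) + 0.1925·(-1) + (-0.7698)·(-4) = 3.6566.
u_2 = w_2 − 3.6566·q_1 = (-2.7037, 0.1111, -1.7037, -1.1852).

u_2 = (-2.7037, 0.1111, -1.7037, -1.1852)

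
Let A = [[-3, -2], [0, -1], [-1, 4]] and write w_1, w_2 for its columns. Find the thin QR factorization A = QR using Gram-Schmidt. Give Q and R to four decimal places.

w_1 = (-3, 0, -1); ‖w_1‖ = 3.1623, so q_1 = (-0.9487, 0.0000, -0.3162).
q_1·w_2 = (-0.9487)·(-2) + 0.0000·(-1) + (-0.3162)·4 = 0.6325.
u_2 = w_2 − 0.6325·q_1 = (-1.4000, -1.0000, 4.2000).
‖u_2‖ = 4.5387, so q_2 = (-0.3085, -0.2203, 0.9254).

Q = [[-0.9487, -0.3085], [0.0000, -0.2203], [-0.3162, 0.9254]], R = [[3.1623, 0.6325], [0.0000, 4.5387]]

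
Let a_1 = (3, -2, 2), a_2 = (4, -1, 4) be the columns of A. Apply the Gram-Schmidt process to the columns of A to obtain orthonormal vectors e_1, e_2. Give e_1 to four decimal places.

e_1 = (0.7276, -0.4851, 0.4851)

a_1 = (3, -2, 2); ‖a_1‖ = 4.1231, so e_1 = (0.7276, -0.4851, 0.4851).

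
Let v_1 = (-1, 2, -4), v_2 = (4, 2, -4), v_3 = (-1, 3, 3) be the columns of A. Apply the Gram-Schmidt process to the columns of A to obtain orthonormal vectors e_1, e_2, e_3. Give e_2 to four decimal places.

e_2 = (0.9759, 0.0976, -0.1952)

e_1 = v_1/‖v_1‖ = (-1, 2, -4)/4.5826 = (-0.2182, 0.4364, -0.8729).
r_{12} = e_1·v_2 = 3.4915.
u_2 = v_2 − 3.4915·e_1 = (4.7619, 0.4762, -0.9524).
‖u_2‖ = 4.8795, so e_2 = (0.9759, 0.0976, -0.1952).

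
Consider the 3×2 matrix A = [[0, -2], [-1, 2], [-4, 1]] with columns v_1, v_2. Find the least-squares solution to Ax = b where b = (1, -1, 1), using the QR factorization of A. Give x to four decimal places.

q_1 = v_1/‖v_1‖ = (0, -1, -4)/4.1231 = (0.0000, -0.2425, -0.9701).
r_{12} = q_1·v_2 = -1.4552.
u_2 = v_2 + 1.4552·q_1 = (-2.0000, 1.6471, -0.4118).
‖u_2‖ = 2.6234, so q_2 = (-0.7624, 0.6278, -0.1570).
Qᵀb = (-0.7276, -1.5471).
Back-substitute: x_2 = -1.5471/2.6234 = -0.5897.
x_1 = (-0.7276 + 1.4552·(-0.5897))/4.1231 = -0.3846.

x = (-0.3846, -0.5897)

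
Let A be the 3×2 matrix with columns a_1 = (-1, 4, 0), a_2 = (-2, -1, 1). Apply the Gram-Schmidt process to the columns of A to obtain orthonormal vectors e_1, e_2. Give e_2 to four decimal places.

a_1 = (-1, 4, 0); ‖a_1‖ = 4.1231, so e_1 = (-0.2425, 0.9701, 0.0000).
e_1·a_2 = (-0.2425)·(-2) + 0.9701·(-1) + 0.0000·1 = -0.4851.
u_2 = a_2 + 0.4851·e_1 = (-2.1176, -0.5294, 1.0000).
‖u_2‖ = 2.4010, so e_2 = (-0.8820, -0.2205, 0.4165).

e_2 = (-0.8820, -0.2205, 0.4165)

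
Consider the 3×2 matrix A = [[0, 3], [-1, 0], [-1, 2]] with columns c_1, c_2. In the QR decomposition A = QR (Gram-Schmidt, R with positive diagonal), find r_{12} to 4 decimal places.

r_{12} = -1.4142

q_1 = c_1/‖c_1‖ = (0, -1, -1)/1.4142 = (0.0000, -0.7071, -0.7071).
r_{12} = q_1·c_2 = -1.4142.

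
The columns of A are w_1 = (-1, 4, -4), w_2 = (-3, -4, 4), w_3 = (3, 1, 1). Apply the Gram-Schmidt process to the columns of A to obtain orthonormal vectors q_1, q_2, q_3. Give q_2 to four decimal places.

q_2 = (-0.9847, -0.1231, 0.1231)

w_1 = (-1, 4, -4); ‖w_1‖ = 5.7446, so q_1 = (-0.1741, 0.6963, -0.6963).
q_1·w_2 = (-0.1741)·(-3) + 0.6963·(-4) + (-0.6963)·4 = -5.0483.
u_2 = w_2 + 5.0483·q_1 = (-3.8788, -0.4848, 0.4848).
‖u_2‖ = 3.9389, so q_2 = (-0.9847, -0.1231, 0.1231).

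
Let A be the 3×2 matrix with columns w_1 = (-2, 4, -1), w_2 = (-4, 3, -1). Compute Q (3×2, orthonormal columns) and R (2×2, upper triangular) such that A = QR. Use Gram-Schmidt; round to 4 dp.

Q = [[-0.4364, -0.8944], [0.8729, -0.4472], [-0.2182, 0.0000]], R = [[4.5826, 4.5826], [0.0000, 2.2361]]

w_1 = (-2, 4, -1); ‖w_1‖ = 4.5826, so e_1 = (-0.4364, 0.8729, -0.2182).
e_1·w_2 = (-0.4364)·(-4) + 0.8729·3 + (-0.2182)·(-1) = 4.5826.
u_2 = w_2 − 4.5826·e_1 = (-2.0000, -1.0000, 0.0000).
‖u_2‖ = 2.2361, so e_2 = (-0.8944, -0.4472, 0.0000).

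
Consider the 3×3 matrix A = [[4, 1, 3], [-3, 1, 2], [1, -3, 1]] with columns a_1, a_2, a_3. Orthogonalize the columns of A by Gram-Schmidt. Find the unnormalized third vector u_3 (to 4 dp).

u_3 = (1.6170, 2.6277, 1.4149)

a_1 = (4, -3, 1); ‖a_1‖ = 5.0990, so e_1 = (0.7845, -0.5883, 0.1961).
e_1·a_2 = 0.7845·1 + (-0.5883)·1 + 0.1961·(-3) = -0.3922.
u_2 = a_2 + 0.3922·e_1 = (1.3077, 0.7692, -2.9231).
‖u_2‖ = 3.2933, so e_2 = (0.3971, 0.2336, -0.8876).
e_1·a_3 = 0.7845·3 + (-0.5883)·2 + 0.1961·1 = 1.3728; e_2·a_3 = 0.3971·3 + 0.2336·2 + (-0.8876)·1 = 0.7708.
u_3 = a_3 − 1.3728·e_1 − 0.7708·e_2 = (1.6170, 2.6277, 1.4149).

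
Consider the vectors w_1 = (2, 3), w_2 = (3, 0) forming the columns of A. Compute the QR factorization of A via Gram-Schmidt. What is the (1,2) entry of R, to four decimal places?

w_1 = (2, 3); ‖w_1‖ = 3.6056, so q_1 = (0.5547, 0.8321).
r_{12} = q_1·w_2 = 1.6641.

r_{12} = 1.6641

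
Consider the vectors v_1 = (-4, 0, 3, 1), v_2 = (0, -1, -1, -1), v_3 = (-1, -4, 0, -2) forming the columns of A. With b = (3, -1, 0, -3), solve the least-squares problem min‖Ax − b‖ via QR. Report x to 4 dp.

x = (-0.8953, -1.6279, 0.8837)

v_1 = (-4, 0, 3, 1); ‖v_1‖ = 5.0990, so e_1 = (-0.7845, 0.0000, 0.5883, 0.1961).
e_1·v_2 = (-0.7845)·0 + 0.0000·(-1) + 0.5883·(-1) + 0.1961·(-1) = -0.7845.
u_2 = v_2 + 0.7845·e_1 = (-0.6154, -1.0000, -0.5385, -0.8462).
‖u_2‖ = 1.5442, so e_2 = (-0.3985, -0.6476, -0.3487, -0.5479).
e_1·v_3 = (-0.7845)·(-1) + 0.0000·(-4) + 0.5883·0 + 0.1961·(-2) = 0.3922; e_2·v_3 = (-0.3985)·(-1) + (-0.6476)·(-4) + (-0.3487)·0 + (-0.5479)·(-2) = 4.0847.
u_3 = v_3 − 0.3922·e_1 − 4.0847·e_2 = (0.9355, -1.3548, 1.1935, 0.1613).
‖u_3‖ = 2.0399, so e_3 = (0.4586, -0.6642, 0.5851, 0.0791).
Qᵀb = (-2.9417, 1.0959, 1.8027).
Back-substitute: x_3 = 1.8027/2.0399 = 0.8837.
x_2 = (1.0959 − 4.0847·0.8837)/1.5442 = -1.6279.
x_1 = (-2.9417 + 0.7845·(-1.6279) − 0.3922·0.8837)/5.0990 = -0.8953.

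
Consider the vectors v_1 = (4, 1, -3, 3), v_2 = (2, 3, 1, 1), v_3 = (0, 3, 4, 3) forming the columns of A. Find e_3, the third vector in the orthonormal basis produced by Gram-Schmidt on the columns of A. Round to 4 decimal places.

v_1 = (4, 1, -3, 3); ‖v_1‖ = 5.9161, so e_1 = (0.6761, 0.1690, -0.5071, 0.5071).
e_1·v_2 = 0.6761·2 + 0.1690·3 + (-0.5071)·1 + 0.5071·1 = 1.8593.
u_2 = v_2 − 1.8593·e_1 = (0.7429, 2.6857, 1.9429, 0.0571).
‖u_2‖ = 3.3975, so e_2 = (0.2186, 0.7905, 0.5719, 0.0168).
e_1·v_3 = 0.6761·0 + 0.1690·3 + (-0.5071)·4 + 0.5071·3 = 0.0000; e_2·v_3 = 0.2186·0 + 0.7905·3 + 0.5719·4 + 0.0168·3 = 4.7094.
u_3 = v_3 + 0.0000·e_1 − 4.7094·e_2 = (-1.0297, -0.7228, 1.3069, 2.9208).
‖u_3‖ = 3.4383, so e_3 = (-0.2995, -0.2102, 0.3801, 0.8495).

e_3 = (-0.2995, -0.2102, 0.3801, 0.8495)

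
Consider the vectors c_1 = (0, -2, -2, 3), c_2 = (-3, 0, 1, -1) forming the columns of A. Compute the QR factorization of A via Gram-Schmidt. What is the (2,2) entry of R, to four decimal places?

r_{22} = 3.0870

e_1 = c_1/‖c_1‖ = (0, -2, -2, 3)/4.1231 = (0.0000, -0.4851, -0.4851, 0.7276).
r_{12} = e_1·c_2 = -1.2127.
u_2 = c_2 + 1.2127·e_1 = (-3.0000, -0.5882, 0.4118, -0.1176).
r_{22} = ‖u_2‖ = 3.0870.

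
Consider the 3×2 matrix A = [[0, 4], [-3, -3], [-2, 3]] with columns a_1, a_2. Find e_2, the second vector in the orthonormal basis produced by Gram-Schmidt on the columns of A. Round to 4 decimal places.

a_1 = (0, -3, -2); ‖a_1‖ = 3.6056, so e_1 = (0.0000, -0.8321, -0.5547).
e_1·a_2 = 0.0000·4 + (-0.8321)·(-3) + (-0.5547)·3 = 0.8321.
u_2 = a_2 − 0.8321·e_1 = (4.0000, -2.3077, 3.4615).
‖u_2‖ = 5.7713, so e_2 = (0.6931, -0.3999, 0.5998).

e_2 = (0.6931, -0.3999, 0.5998)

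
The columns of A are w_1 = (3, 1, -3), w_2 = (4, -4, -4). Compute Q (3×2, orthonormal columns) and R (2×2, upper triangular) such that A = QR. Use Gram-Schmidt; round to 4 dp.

Q = [[0.6882, 0.1622], [0.2294, -0.9733], [-0.6882, -0.1622]], R = [[4.3589, 4.5883], [0.0000, 5.1911]]

w_1 = (3, 1, -3); ‖w_1‖ = 4.3589, so e_1 = (0.6882, 0.2294, -0.6882).
e_1·w_2 = 0.6882·4 + 0.2294·(-4) + (-0.6882)·(-4) = 4.5883.
u_2 = w_2 − 4.5883·e_1 = (0.8421, -5.0526, -0.8421).
‖u_2‖ = 5.1911, so e_2 = (0.1622, -0.9733, -0.1622).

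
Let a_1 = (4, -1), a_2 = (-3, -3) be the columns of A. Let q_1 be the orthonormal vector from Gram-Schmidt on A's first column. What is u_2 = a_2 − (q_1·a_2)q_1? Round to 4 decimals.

a_1 = (4, -1); ‖a_1‖ = 4.1231, so q_1 = (0.9701, -0.2425).
q_1·a_2 = 0.9701·(-3) + (-0.2425)·(-3) = -2.1828.
u_2 = a_2 + 2.1828·q_1 = (-0.8824, -3.5294).

u_2 = (-0.8824, -3.5294)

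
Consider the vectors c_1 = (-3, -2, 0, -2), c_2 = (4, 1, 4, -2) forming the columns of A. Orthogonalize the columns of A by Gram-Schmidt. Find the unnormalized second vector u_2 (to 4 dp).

u_2 = (2.2353, -0.1765, 4.0000, -3.1765)

c_1 = (-3, -2, 0, -2); ‖c_1‖ = 4.1231, so q_1 = (-0.7276, -0.4851, 0.0000, -0.4851).
q_1·c_2 = (-0.7276)·4 + (-0.4851)·1 + 0.0000·4 + (-0.4851)·(-2) = -2.4254.
u_2 = c_2 + 2.4254·q_1 = (2.2353, -0.1765, 4.0000, -3.1765).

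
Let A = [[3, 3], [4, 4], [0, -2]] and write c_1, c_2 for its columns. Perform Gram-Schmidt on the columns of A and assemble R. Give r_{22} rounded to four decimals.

r_{22} = 2.0000

c_1 = (3, 4, 0); ‖c_1‖ = 5.0000, so q_1 = (0.6000, 0.8000, 0.0000).
q_1·c_2 = 0.6000·3 + 0.8000·4 + 0.0000·(-2) = 5.0000.
u_2 = c_2 − 5.0000·q_1 = (0.0000, 0.0000, -2.0000).
r_{22} = ‖u_2‖ = 2.0000.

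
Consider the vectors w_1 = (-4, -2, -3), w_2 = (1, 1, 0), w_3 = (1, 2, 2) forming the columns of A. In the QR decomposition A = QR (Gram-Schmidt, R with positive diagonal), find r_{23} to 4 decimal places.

r_{23} = 0.1188

w_1 = (-4, -2, -3); ‖w_1‖ = 5.3852, so e_1 = (-0.7428, -0.3714, -0.5571).
e_1·w_2 = (-0.7428)·1 + (-0.3714)·1 + (-0.5571)·0 = -1.1142.
u_2 = w_2 + 1.1142·e_1 = (0.1724, 0.5862, -0.6207).
‖u_2‖ = 0.8710, so e_2 = (0.1980, 0.6730, -0.7126).
r_{23} = e_2·w_3 = 0.1188.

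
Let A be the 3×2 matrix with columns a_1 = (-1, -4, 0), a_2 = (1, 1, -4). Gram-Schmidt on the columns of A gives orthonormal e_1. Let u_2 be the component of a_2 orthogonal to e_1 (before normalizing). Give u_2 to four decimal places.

e_1 = a_1/‖a_1‖ = (-1, -4, 0)/4.1231 = (-0.2425, -0.9701, 0.0000).
r_{12} = e_1·a_2 = -1.2127.
u_2 = a_2 + 1.2127·e_1 = (0.7059, -0.1765, -4.0000).

u_2 = (0.7059, -0.1765, -4.0000)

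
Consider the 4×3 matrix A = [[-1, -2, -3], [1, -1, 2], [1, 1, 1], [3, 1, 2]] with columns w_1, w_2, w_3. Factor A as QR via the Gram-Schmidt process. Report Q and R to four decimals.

Q = [[-0.2887, -0.7141, -0.5954], [0.2887, -0.6389, 0.6921], [0.2887, 0.2631, -0.1042], [0.8660, -0.1127, -0.3944]], R = [[3.4641, 1.4434, 3.4641], [0.0000, 2.2174, 0.9020], [0.0000, 0.0000, 2.2774]]

w_1 = (-1, 1, 1, 3); ‖w_1‖ = 3.4641, so e_1 = (-0.2887, 0.2887, 0.2887, 0.8660).
e_1·w_2 = (-0.2887)·(-2) + 0.2887·(-1) + 0.2887·1 + 0.8660·1 = 1.4434.
u_2 = w_2 − 1.4434·e_1 = (-1.5833, -1.4167, 0.5833, -0.2500).
‖u_2‖ = 2.2174, so e_2 = (-0.7141, -0.6389, 0.2631, -0.1127).
e_1·w_3 = (-0.2887)·(-3) + 0.2887·2 + 0.2887·1 + 0.8660·2 = 3.4641; e_2·w_3 = (-0.7141)·(-3) + (-0.6389)·2 + 0.2631·1 + (-0.1127)·2 = 0.9020.
u_3 = w_3 − 3.4641·e_1 − 0.9020·e_2 = (-1.3559, 1.5763, -0.2373, -0.8983).
‖u_3‖ = 2.2774, so e_3 = (-0.5954, 0.6921, -0.1042, -0.3944).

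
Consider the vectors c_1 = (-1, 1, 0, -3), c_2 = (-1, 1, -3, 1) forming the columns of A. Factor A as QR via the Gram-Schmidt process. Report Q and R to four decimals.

Q = [[-0.3015, -0.3161], [0.3015, 0.3161], [0.0000, -0.8693], [-0.9045, 0.2107]], R = [[3.3166, -0.3015], [0.0000, 3.4510]]

c_1 = (-1, 1, 0, -3); ‖c_1‖ = 3.3166, so q_1 = (-0.3015, 0.3015, 0.0000, -0.9045).
q_1·c_2 = (-0.3015)·(-1) + 0.3015·1 + 0.0000·(-3) + (-0.9045)·1 = -0.3015.
u_2 = c_2 + 0.3015·q_1 = (-1.0909, 1.0909, -3.0000, 0.7273).
‖u_2‖ = 3.4510, so q_2 = (-0.3161, 0.3161, -0.8693, 0.2107).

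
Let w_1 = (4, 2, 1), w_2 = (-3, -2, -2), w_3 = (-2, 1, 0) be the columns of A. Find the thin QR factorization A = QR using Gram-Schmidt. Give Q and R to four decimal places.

w_1 = (4, 2, 1); ‖w_1‖ = 4.5826, so e_1 = (0.8729, 0.4364, 0.2182).
e_1·w_2 = 0.8729·(-3) + 0.4364·(-2) + 0.2182·(-2) = -3.9279.
u_2 = w_2 + 3.9279·e_1 = (0.4286, -0.2857, -1.1429).
‖u_2‖ = 1.2536, so e_2 = (0.3419, -0.2279, -0.9117).
e_1·w_3 = 0.8729·(-2) + 0.4364·1 + 0.2182·0 = -1.3093; e_2·w_3 = 0.3419·(-2) + (-0.2279)·1 + (-0.9117)·0 = -0.9117.
u_3 = w_3 + 1.3093·e_1 + 0.9117·e_2 = (-0.5455, 1.3636, -0.5455).
‖u_3‖ = 1.5667, so e_3 = (-0.3482, 0.8704, -0.3482).

Q = [[0.8729, 0.3419, -0.3482], [0.4364, -0.2279, 0.8704], [0.2182, -0.9117, -0.3482]], R = [[4.5826, -3.9279, -1.3093], [0.0000, 1.2536, -0.9117], [0.0000, 0.0000, 1.5667]]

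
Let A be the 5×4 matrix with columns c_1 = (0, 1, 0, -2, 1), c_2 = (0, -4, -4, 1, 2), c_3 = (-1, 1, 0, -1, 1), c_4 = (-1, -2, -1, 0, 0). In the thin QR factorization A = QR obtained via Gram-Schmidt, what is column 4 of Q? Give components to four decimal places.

e_1 = c_1/‖c_1‖ = (0, 1, 0, -2, 1)/2.4495 = (0.0000, 0.4082, 0.0000, -0.8165, 0.4082).
r_{12} = e_1·c_2 = -1.6330.
u_2 = c_2 + 1.6330·e_1 = (0.0000, -3.3333, -4.0000, -0.3333, 2.6667).
‖u_2‖ = 5.8595, so e_2 = (0.0000, -0.5689, -0.6827, -0.0569, 0.4551).
r_{13} = e_1·c_3 = 1.6330; r_{23} = e_2·c_3 = -0.0569.
u_3 = c_3 − 1.6330·e_1 + 0.0569·e_2 = (-1.0000, 0.3010, -0.0388, 0.3301, 0.3592).
‖u_3‖ = 1.1533, so e_3 = (-0.8671, 0.2610, -0.0337, 0.2862, 0.3115).
r_{14} = e_1·c_4 = -0.8165; r_{24} = e_2·c_4 = 1.8204; r_{34} = e_3·c_4 = 0.3788.
u_4 = c_4 + 0.8165·e_1 − 1.8204·e_2 − 0.3788·e_3 = (-0.6715, -0.7299, 0.2555, -0.6715, -0.6131).
‖u_4‖ = 1.3696, so e_4 = (-0.4903, -0.5329, 0.1865, -0.4903, -0.4477).

e_4 = (-0.4903, -0.5329, 0.1865, -0.4903, -0.4477)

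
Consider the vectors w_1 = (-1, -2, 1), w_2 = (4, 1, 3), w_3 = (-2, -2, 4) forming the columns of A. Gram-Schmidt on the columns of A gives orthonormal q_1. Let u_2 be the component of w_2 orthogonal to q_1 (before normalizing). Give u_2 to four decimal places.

q_1 = w_1/‖w_1‖ = (-1, -2, 1)/2.4495 = (-0.4082, -0.8165, 0.4082).
r_{12} = q_1·w_2 = -1.2247.
u_2 = w_2 + 1.2247·q_1 = (3.5000, 0.0000, 3.5000).

u_2 = (3.5000, 0.0000, 3.5000)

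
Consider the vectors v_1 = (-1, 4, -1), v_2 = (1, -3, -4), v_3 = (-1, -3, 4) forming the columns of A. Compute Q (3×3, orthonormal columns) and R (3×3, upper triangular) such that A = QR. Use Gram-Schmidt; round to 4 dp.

Q = [[-0.2357, 0.1078, -0.9658], [0.9428, -0.2157, -0.2542], [-0.2357, -0.9705, -0.0508]], R = [[4.2426, -2.1213, -3.5355], [0.0000, 4.6368, -3.3428], [0.0000, 0.0000, 1.5250]]

v_1 = (-1, 4, -1); ‖v_1‖ = 4.2426, so e_1 = (-0.2357, 0.9428, -0.2357).
e_1·v_2 = (-0.2357)·1 + 0.9428·(-3) + (-0.2357)·(-4) = -2.1213.
u_2 = v_2 + 2.1213·e_1 = (0.5000, -1.0000, -4.5000).
‖u_2‖ = 4.6368, so e_2 = (0.1078, -0.2157, -0.9705).
e_1·v_3 = (-0.2357)·(-1) + 0.9428·(-3) + (-0.2357)·4 = -3.5355; e_2·v_3 = 0.1078·(-1) + (-0.2157)·(-3) + (-0.9705)·4 = -3.3428.
u_3 = v_3 + 3.5355·e_1 + 3.3428·e_2 = (-1.4729, -0.3876, -0.0775).
‖u_3‖ = 1.5250, so e_3 = (-0.9658, -0.2542, -0.0508).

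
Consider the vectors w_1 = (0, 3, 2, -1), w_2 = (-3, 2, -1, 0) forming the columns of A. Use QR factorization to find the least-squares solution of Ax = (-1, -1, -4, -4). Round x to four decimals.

x = (-0.6556, 0.5444)

w_1 = (0, 3, 2, -1); ‖w_1‖ = 3.7417, so e_1 = (0.0000, 0.8018, 0.5345, -0.2673).
e_1·w_2 = 0.0000·(-3) + 0.8018·2 + 0.5345·(-1) + (-0.2673)·0 = 1.0690.
u_2 = w_2 − 1.0690·e_1 = (-3.0000, 1.1429, -1.5714, 0.2857).
‖u_2‖ = 3.5857, so e_2 = (-0.8367, 0.3187, -0.4383, 0.0797).
Qᵀb = (-1.8708, 1.9522).
Back-substitute: x_2 = 1.9522/3.5857 = 0.5444.
x_1 = (-1.8708 − 1.0690·0.5444)/3.7417 = -0.6556.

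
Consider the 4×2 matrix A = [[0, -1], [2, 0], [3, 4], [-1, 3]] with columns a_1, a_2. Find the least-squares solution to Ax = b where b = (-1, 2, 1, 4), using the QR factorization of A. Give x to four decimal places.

x = (-0.2650, 0.7456)

e_1 = a_1/‖a_1‖ = (0, 2, 3, -1)/3.7417 = (0.0000, 0.5345, 0.8018, -0.2673).
r_{12} = e_1·a_2 = 2.4054.
u_2 = a_2 − 2.4054·e_1 = (-1.0000, -1.2857, 2.0714, 3.6429).
‖u_2‖ = 4.4960, so e_2 = (-0.2224, -0.2860, 0.4607, 0.8102).
Qᵀb = (0.8018, 3.3522).
Back-substitute: x_2 = 3.3522/4.4960 = 0.7456.
x_1 = (0.8018 − 2.4054·0.7456)/3.7417 = -0.2650.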